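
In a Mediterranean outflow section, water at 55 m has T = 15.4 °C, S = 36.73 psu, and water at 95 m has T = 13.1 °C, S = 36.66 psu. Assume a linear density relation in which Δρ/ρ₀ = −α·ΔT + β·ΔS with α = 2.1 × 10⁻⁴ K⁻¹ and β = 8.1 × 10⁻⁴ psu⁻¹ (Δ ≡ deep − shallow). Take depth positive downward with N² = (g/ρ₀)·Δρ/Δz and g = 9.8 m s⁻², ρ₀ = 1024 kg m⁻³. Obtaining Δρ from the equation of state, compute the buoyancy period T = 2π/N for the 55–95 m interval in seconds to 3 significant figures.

ΔT = -2.3 K, ΔS = -0.07 psu (deep − shallow).
Δρ/ρ₀ = −αΔT + βΔS = 4.83 × 10⁻⁴ − 5.67 × 10⁻⁵ = 4.263 × 10⁻⁴, so Δρ ≈ 0.4365 kg m⁻³.
N² = (g/ρ₀)·Δρ/Δz = g·(Δρ/ρ₀)/Δz = 9.8 × 4.263 × 10⁻⁴ / 40 = 1.0444 × 10⁻⁴ s⁻².
N = √(1.0444 × 10⁻⁴) = 0.010220 rad s⁻¹ → T = 2π/N = 614.79 s ≈ 615 s.

615 s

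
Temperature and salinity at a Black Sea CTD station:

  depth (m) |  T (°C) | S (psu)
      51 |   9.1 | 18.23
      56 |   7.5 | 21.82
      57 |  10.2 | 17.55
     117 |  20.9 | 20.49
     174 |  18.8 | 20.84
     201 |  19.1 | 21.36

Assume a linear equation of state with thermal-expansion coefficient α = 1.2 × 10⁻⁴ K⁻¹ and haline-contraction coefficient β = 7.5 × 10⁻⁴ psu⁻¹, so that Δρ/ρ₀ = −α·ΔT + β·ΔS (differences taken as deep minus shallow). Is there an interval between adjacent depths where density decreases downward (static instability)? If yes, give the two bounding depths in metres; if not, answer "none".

Evaluate Δρ/ρ₀ = −αΔT + βΔS across each adjacent pair:
  51–56 m: −αΔT+βΔS = −(1.2 × 10⁻⁴)(-1.6)+(7.5 × 10⁻⁴)(+3.59) = 2.9 × 10⁻³ → stable
  56–57 m: −αΔT+βΔS = −(1.2 × 10⁻⁴)(+2.7)+(7.5 × 10⁻⁴)(-4.27) = -3.5 × 10⁻³ → UNSTABLE
  57–117 m: −αΔT+βΔS = −(1.2 × 10⁻⁴)(+10.7)+(7.5 × 10⁻⁴)(+2.94) = 9.2 × 10⁻⁴ → stable
  117–174 m: −αΔT+βΔS = −(1.2 × 10⁻⁴)(-2.1)+(7.5 × 10⁻⁴)(+0.35) = 5.1 × 10⁻⁴ → stable
  174–201 m: −αΔT+βΔS = −(1.2 × 10⁻⁴)(+0.3)+(7.5 × 10⁻⁴)(+0.52) = 3.5 × 10⁻⁴ → stable
The 56–57 m interval has Δρ < 0: lighter water underlies denser water.

56–57 m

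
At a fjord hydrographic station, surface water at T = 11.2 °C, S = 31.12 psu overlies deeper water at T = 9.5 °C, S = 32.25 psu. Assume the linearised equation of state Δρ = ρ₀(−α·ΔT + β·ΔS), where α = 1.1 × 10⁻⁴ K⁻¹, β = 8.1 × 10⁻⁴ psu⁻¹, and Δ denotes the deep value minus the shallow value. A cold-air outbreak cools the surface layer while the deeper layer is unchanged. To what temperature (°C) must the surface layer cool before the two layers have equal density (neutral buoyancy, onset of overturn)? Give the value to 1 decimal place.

1.2 °C

Neutral buoyancy requires Δρ = 0, i.e. −α(T_deep − T_surf′) + β(S_deep − S_surf) = 0.
T_surf′ = T_deep − (β/α)·ΔS = 9.5 − (8.1 × 10⁻⁴/1.1 × 10⁻⁴)·(+1.13) = 1.179 °C.
Cooling required: 11.2 − (1.179) = 10.021 °C.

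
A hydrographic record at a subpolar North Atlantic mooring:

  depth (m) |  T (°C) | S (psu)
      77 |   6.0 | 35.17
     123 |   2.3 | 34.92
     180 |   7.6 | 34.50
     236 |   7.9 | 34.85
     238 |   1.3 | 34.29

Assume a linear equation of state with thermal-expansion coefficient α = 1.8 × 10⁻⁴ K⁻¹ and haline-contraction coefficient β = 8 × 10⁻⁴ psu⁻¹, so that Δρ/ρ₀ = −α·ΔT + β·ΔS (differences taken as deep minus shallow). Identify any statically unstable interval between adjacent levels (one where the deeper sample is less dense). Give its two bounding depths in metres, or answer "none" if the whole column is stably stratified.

Evaluate Δρ/ρ₀ = −αΔT + βΔS across each adjacent pair:
  77–123 m: −αΔT+βΔS = −(1.8 × 10⁻⁴)(-3.7)+(8 × 10⁻⁴)(-0.25) = 4.7 × 10⁻⁴ → stable
  123–180 m: −αΔT+βΔS = −(1.8 × 10⁻⁴)(+5.3)+(8 × 10⁻⁴)(-0.42) = -1.3 × 10⁻³ → UNSTABLE
  180–236 m: −αΔT+βΔS = −(1.8 × 10⁻⁴)(+0.3)+(8 × 10⁻⁴)(+0.35) = 2.3 × 10⁻⁴ → stable
  236–238 m: −αΔT+βΔS = −(1.8 × 10⁻⁴)(-6.6)+(8 × 10⁻⁴)(-0.56) = 7.4 × 10⁻⁴ → stable
The 123–180 m interval has Δρ < 0: lighter water underlies denser water.

123–180 m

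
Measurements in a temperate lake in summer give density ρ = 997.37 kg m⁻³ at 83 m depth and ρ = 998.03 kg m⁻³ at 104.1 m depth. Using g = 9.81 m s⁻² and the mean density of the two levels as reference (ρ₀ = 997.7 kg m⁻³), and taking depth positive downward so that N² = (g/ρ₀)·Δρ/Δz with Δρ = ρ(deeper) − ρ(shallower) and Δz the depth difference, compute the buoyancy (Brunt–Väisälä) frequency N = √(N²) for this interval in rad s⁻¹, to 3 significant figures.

0.0175 rad s⁻¹

Δρ = 998.03 − 997.37 = 0.66 kg m⁻³ over Δz = 104.1 − 83 = 21.1 m.
N² = (9.81/997.7) × (0.66/21.1) = 3.0756 × 10⁻⁴ s⁻².
N = √(3.0756 × 10⁻⁴) = 0.017537 rad s⁻¹ ≈ 0.0175 rad s⁻¹.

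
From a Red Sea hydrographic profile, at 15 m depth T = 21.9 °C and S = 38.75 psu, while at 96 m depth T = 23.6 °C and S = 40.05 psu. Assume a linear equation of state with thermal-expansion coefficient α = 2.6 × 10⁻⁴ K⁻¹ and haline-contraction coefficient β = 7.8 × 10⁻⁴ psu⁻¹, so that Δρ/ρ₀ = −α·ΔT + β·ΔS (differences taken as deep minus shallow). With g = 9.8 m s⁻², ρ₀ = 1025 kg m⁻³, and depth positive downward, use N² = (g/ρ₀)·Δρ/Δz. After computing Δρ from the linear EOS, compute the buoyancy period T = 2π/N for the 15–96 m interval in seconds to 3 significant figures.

ΔT = +1.7 K, ΔS = +1.30 psu (deep − shallow).
Δρ/ρ₀ = −αΔT + βΔS = -4.42 × 10⁻⁴ + 1.014 × 10⁻³ = 5.72 × 10⁻⁴, so Δρ ≈ 0.5863 kg m⁻³.
N² = (g/ρ₀)·Δρ/Δz = g·(Δρ/ρ₀)/Δz = 9.8 × 5.72 × 10⁻⁴ / 81 = 6.9205 × 10⁻⁵ s⁻².
N = √(6.9205 × 10⁻⁵) = 8.3190 × 10⁻³ rad s⁻¹ → T = 2π/N = 755.28 s ≈ 755 s.

755 s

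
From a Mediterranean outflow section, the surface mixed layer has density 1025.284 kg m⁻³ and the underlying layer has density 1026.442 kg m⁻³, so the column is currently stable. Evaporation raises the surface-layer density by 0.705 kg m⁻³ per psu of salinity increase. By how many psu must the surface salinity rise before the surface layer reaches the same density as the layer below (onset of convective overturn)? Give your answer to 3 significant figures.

1.64 psu

Density deficit of the surface layer: 1026.442 − 1025.284 = 1.158 kg m⁻³.
Required change = 1.158 / 0.705 = 1.64 psu.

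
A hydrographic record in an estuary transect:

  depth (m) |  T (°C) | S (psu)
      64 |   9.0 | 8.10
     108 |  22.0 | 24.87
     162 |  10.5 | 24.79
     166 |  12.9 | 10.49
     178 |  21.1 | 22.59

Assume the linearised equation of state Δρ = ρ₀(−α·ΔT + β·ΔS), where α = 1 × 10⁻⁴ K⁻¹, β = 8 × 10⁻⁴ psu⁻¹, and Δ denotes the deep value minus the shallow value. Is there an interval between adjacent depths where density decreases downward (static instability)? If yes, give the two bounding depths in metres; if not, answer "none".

162–166 m

Evaluate Δρ/ρ₀ = −αΔT + βΔS across each adjacent pair:
  64–108 m: −αΔT+βΔS = −(1 × 10⁻⁴)(+13.0)+(8 × 10⁻⁴)(+16.77) = 0.012 → stable
  108–162 m: −αΔT+βΔS = −(1 × 10⁻⁴)(-11.5)+(8 × 10⁻⁴)(-0.08) = 1.1 × 10⁻³ → stable
  162–166 m: −αΔT+βΔS = −(1 × 10⁻⁴)(+2.4)+(8 × 10⁻⁴)(-14.30) = -0.012 → UNSTABLE
  166–178 m: −αΔT+βΔS = −(1 × 10⁻⁴)(+8.2)+(8 × 10⁻⁴)(+12.10) = 8.9 × 10⁻³ → stable
The 162–166 m interval has Δρ < 0: lighter water underlies denser water.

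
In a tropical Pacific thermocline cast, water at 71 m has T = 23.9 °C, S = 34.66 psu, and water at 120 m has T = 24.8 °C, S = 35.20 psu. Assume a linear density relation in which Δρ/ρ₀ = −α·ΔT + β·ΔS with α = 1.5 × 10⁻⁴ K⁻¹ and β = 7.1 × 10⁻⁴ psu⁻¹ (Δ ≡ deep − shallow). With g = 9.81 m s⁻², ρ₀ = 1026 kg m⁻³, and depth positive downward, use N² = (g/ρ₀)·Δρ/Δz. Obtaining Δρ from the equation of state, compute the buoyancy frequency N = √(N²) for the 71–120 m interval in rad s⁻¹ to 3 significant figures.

7.05 × 10⁻³ rad s⁻¹

ΔT = +0.9 K, ΔS = +0.54 psu (deep − shallow).
Δρ/ρ₀ = −αΔT + βΔS = -1.35 × 10⁻⁴ + 3.834 × 10⁻⁴ = 2.484 × 10⁻⁴, so Δρ ≈ 0.2549 kg m⁻³.
N² = (g/ρ₀)·Δρ/Δz = g·(Δρ/ρ₀)/Δz = 9.81 × 2.484 × 10⁻⁴ / 49 = 4.9731 × 10⁻⁵ s⁻².
N = √(4.9731 × 10⁻⁵) = 7.0520 × 10⁻³ rad s⁻¹ ≈ 7.05 × 10⁻³ rad s⁻¹.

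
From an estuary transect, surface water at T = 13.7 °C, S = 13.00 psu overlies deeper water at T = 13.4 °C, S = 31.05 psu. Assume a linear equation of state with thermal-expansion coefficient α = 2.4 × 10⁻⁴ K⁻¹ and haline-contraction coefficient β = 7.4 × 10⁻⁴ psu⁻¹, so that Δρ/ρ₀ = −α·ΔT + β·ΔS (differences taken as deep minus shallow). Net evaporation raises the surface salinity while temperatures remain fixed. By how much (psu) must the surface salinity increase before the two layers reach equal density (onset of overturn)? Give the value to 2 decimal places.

18.15 psu

Neutral buoyancy requires −α(T_deep − T_surf) + β(S_deep − S_surf′) = 0.
S_surf′ = S_deep − (α/β)·ΔT = 31.05 − (2.4 × 10⁻⁴/7.4 × 10⁻⁴)·(-0.3) = 31.1473 psu.
Increase required: 31.1473 − 13.00 = 18.1473 psu.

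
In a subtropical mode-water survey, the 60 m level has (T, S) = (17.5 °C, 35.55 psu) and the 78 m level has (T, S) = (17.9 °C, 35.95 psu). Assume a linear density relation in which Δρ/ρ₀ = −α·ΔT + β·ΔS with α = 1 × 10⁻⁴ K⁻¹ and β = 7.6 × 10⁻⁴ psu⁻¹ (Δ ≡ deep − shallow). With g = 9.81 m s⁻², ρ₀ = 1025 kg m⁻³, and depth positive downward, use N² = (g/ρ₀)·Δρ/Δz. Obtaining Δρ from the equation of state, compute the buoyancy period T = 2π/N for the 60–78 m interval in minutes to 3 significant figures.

ΔT = +0.4 K, ΔS = +0.40 psu (deep − shallow).
Δρ/ρ₀ = −αΔT + βΔS = -4.00 × 10⁻⁵ + 3.04 × 10⁻⁴ = 2.64 × 10⁻⁴, so Δρ ≈ 0.2706 kg m⁻³.
N² = (g/ρ₀)·Δρ/Δz = g·(Δρ/ρ₀)/Δz = 9.81 × 2.64 × 10⁻⁴ / 18 = 1.4388 × 10⁻⁴ s⁻².
N = √(1.4388 × 10⁻⁴) = 0.011995 rad s⁻¹ → T = 2π/N = 523.82 s = 8.7303 min ≈ 8.73 min.

8.73 min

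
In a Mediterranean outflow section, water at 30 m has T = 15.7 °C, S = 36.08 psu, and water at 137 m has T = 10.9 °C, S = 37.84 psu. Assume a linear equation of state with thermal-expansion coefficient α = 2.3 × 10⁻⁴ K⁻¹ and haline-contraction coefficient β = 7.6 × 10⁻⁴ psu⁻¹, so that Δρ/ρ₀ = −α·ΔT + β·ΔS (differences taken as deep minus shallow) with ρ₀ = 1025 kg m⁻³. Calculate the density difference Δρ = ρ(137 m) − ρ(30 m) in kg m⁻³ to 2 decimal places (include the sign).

+2.50 kg m⁻³

ΔT = -4.8 K, ΔS = +1.76 psu (deep − shallow).
Δρ/ρ₀ = −(2.3 × 10⁻⁴)(-4.8) + (7.6 × 10⁻⁴)(+1.76) = 2.4416 × 10⁻³.
Δρ = 1025 × (2.4416 × 10⁻³) = +2.50 kg m⁻³.
Positive Δρ: denser below, stable.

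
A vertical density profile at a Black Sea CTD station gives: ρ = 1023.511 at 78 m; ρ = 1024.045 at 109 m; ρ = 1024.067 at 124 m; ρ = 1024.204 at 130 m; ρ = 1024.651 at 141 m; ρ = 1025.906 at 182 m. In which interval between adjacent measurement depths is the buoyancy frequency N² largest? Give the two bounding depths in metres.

130–141 m

Compute the density gradient over each adjacent pair:
  78–109 m: Δρ/Δz = 0.534/31 = 0.017 kg m⁻⁴
  109–124 m: Δρ/Δz = 0.022/15 = 1.5 × 10⁻³ kg m⁻⁴
  124–130 m: Δρ/Δz = 0.137/6 = 0.023 kg m⁻⁴
  130–141 m: Δρ/Δz = 0.447/11 = 0.041 kg m⁻⁴
  141–182 m: Δρ/Δz = 1.255/41 = 0.031 kg m⁻⁴
The largest gradient is in the 130–141 m interval — the pycnocline.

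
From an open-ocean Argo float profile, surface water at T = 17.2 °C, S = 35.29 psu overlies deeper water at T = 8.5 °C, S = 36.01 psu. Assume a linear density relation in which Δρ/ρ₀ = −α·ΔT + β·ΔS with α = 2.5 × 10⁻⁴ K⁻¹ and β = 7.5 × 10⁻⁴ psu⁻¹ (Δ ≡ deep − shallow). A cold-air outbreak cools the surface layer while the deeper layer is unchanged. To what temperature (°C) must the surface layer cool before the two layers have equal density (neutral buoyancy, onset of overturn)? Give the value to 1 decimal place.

6.3 °C

Neutral buoyancy requires Δρ = 0, i.e. −α(T_deep − T_surf′) + β(S_deep − S_surf) = 0.
T_surf′ = T_deep − (β/α)·ΔS = 8.5 − (7.5 × 10⁻⁴/2.5 × 10⁻⁴)·(+0.72) = 6.340 °C.
Cooling required: 17.2 − (6.340) = 10.860 °C.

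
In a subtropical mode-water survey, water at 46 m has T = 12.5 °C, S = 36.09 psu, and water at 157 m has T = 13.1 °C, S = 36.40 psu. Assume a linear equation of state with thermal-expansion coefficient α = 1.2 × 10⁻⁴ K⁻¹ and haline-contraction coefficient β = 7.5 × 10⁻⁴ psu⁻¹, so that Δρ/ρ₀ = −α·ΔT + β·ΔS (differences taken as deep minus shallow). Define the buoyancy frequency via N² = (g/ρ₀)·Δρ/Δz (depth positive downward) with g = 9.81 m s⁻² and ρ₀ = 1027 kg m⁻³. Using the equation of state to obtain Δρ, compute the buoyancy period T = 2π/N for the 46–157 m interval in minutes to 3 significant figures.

ΔT = +0.6 K, ΔS = +0.31 psu (deep − shallow).
Δρ/ρ₀ = −αΔT + βΔS = -7.20 × 10⁻⁵ + 2.325 × 10⁻⁴ = 1.605 × 10⁻⁴, so Δρ ≈ 0.1648 kg m⁻³.
N² = (g/ρ₀)·Δρ/Δz = g·(Δρ/ρ₀)/Δz = 9.81 × 1.605 × 10⁻⁴ / 111 = 1.4185 × 10⁻⁵ s⁻².
N = √(1.4185 × 10⁻⁵) = 3.7663 × 10⁻³ rad s⁻¹ → T = 2π/N = 1.6683 × 10³ s = 27.805 min ≈ 27.8 min.

27.8 min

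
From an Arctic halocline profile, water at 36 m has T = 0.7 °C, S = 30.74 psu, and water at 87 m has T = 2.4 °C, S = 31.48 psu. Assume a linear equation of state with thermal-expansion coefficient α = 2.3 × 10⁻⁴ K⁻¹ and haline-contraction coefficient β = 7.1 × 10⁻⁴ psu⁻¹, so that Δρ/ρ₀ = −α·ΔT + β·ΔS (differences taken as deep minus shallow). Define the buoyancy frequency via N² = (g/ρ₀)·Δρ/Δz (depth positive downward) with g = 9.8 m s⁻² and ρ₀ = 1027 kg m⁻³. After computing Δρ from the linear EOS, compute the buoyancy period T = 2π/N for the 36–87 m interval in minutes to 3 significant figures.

20.6 min

ΔT = +1.7 K, ΔS = +0.74 psu (deep − shallow).
Δρ/ρ₀ = −αΔT + βΔS = -3.91 × 10⁻⁴ + 5.254 × 10⁻⁴ = 1.344 × 10⁻⁴, so Δρ ≈ 0.1380 kg m⁻³.
N² = (g/ρ₀)·Δρ/Δz = g·(Δρ/ρ₀)/Δz = 9.8 × 1.344 × 10⁻⁴ / 51 = 2.5826 × 10⁻⁵ s⁻².
N = √(2.5826 × 10⁻⁵) = 5.0819 × 10⁻³ rad s⁻¹ → T = 2π/N = 1.2364 × 10³ s = 20.607 min ≈ 20.6 min.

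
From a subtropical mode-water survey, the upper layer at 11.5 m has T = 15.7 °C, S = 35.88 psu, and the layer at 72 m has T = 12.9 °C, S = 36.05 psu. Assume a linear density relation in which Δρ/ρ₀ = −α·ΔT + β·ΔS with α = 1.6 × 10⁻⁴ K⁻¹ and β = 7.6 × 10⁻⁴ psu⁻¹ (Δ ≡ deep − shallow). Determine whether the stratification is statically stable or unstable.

stable

ΔT = 12.9 − 15.7 = -2.8 K and ΔS = 36.05 − 35.88 = +0.17 psu (deep − shallow).
−αΔT = 4.48 × 10⁻⁴; βΔS = 1.292 × 10⁻⁴; sum Δρ/ρ₀ = 5.772 × 10⁻⁴.
Δρ/ρ₀ > 0, so Δρ > 0: deeper water is denser → statically stable.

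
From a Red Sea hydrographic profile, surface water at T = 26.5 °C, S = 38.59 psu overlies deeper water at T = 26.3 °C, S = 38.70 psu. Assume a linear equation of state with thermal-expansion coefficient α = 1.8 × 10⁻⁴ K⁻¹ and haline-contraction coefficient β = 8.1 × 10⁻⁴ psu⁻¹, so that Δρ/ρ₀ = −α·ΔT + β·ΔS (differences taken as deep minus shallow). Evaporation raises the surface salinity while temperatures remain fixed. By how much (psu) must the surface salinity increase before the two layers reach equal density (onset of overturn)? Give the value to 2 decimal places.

Neutral buoyancy requires −α(T_deep − T_surf) + β(S_deep − S_surf′) = 0.
S_surf′ = S_deep − (α/β)·ΔT = 38.70 − (1.8 × 10⁻⁴/8.1 × 10⁻⁴)·(-0.2) = 38.7444 psu.
Increase required: 38.7444 − 38.59 = 0.1544 psu.

0.15 psu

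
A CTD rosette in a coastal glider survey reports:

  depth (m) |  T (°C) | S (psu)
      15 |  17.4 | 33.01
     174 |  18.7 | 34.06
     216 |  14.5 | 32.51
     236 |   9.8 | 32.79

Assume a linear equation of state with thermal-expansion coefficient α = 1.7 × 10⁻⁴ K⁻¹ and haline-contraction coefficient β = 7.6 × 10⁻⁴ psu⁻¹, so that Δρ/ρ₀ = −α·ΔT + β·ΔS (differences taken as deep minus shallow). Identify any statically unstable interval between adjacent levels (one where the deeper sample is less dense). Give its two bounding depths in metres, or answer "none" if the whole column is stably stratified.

174–216 m

Evaluate Δρ/ρ₀ = −αΔT + βΔS across each adjacent pair:
  15–174 m: −αΔT+βΔS = −(1.7 × 10⁻⁴)(+1.3)+(7.6 × 10⁻⁴)(+1.05) = 5.8 × 10⁻⁴ → stable
  174–216 m: −αΔT+βΔS = −(1.7 × 10⁻⁴)(-4.2)+(7.6 × 10⁻⁴)(-1.55) = -4.6 × 10⁻⁴ → UNSTABLE
  216–236 m: −αΔT+βΔS = −(1.7 × 10⁻⁴)(-4.7)+(7.6 × 10⁻⁴)(+0.28) = 1.0 × 10⁻³ → stable
The 174–216 m interval has Δρ < 0: lighter water underlies denser water.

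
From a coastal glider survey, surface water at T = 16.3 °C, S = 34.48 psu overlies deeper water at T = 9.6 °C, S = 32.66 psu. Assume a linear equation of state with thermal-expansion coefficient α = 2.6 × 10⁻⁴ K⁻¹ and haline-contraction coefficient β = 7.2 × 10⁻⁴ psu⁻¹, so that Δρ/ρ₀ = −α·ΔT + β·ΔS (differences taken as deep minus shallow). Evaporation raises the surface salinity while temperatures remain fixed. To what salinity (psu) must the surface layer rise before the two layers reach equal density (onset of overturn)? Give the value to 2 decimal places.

Neutral buoyancy requires −α(T_deep − T_surf) + β(S_deep − S_surf′) = 0.
S_surf′ = S_deep − (α/β)·ΔT = 32.66 − (2.6 × 10⁻⁴/7.2 × 10⁻⁴)·(-6.7) = 35.0794 psu.
Increase required: 35.0794 − 34.48 = 0.5994 psu.

35.08 psu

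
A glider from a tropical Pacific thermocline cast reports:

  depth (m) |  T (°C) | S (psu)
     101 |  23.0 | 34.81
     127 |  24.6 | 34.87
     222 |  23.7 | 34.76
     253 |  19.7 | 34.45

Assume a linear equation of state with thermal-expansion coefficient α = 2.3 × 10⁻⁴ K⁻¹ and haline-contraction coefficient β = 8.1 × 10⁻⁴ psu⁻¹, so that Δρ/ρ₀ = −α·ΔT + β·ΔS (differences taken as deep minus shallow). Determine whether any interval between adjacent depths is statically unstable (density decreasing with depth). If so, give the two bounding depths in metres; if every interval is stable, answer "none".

101–127 m

Evaluate Δρ/ρ₀ = −αΔT + βΔS across each adjacent pair:
  101–127 m: −αΔT+βΔS = −(2.3 × 10⁻⁴)(+1.6)+(8.1 × 10⁻⁴)(+0.06) = -3.2 × 10⁻⁴ → UNSTABLE
  127–222 m: −αΔT+βΔS = −(2.3 × 10⁻⁴)(-0.9)+(8.1 × 10⁻⁴)(-0.11) = 1.2 × 10⁻⁴ → stable
  222–253 m: −αΔT+βΔS = −(2.3 × 10⁻⁴)(-4.0)+(8.1 × 10⁻⁴)(-0.31) = 6.7 × 10⁻⁴ → stable
The 101–127 m interval has Δρ < 0: lighter water underlies denser water.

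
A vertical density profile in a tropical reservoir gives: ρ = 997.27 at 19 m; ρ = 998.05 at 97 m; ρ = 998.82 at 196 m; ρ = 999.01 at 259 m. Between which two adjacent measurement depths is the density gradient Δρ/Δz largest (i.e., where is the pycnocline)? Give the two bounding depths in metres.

Compute the density gradient over each adjacent pair:
  19–97 m: Δρ/Δz = 0.78/78 = 0.010 kg m⁻⁴
  97–196 m: Δρ/Δz = 0.77/99 = 7.8 × 10⁻³ kg m⁻⁴
  196–259 m: Δρ/Δz = 0.19/63 = 3.0 × 10⁻³ kg m⁻⁴
The largest gradient is in the 19–97 m interval — the pycnocline.

19–97 m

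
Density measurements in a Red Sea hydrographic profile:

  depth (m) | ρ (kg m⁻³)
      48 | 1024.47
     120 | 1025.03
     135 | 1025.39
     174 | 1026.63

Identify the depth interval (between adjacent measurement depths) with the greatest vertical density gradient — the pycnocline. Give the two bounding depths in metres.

Compute the density gradient over each adjacent pair:
  48–120 m: Δρ/Δz = 0.56/72 = 7.8 × 10⁻³ kg m⁻⁴
  120–135 m: Δρ/Δz = 0.36/15 = 0.024 kg m⁻⁴
  135–174 m: Δρ/Δz = 1.24/39 = 0.032 kg m⁻⁴
The largest gradient is in the 135–174 m interval — the pycnocline.

135–174 m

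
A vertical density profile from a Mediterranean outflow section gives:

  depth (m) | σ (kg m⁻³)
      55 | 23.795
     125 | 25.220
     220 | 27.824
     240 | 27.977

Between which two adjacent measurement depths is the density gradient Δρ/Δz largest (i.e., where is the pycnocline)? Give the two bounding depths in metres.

125–220 m

Compute the density gradient over each adjacent pair:
  55–125 m: Δρ/Δz = 1.425/70 = 0.020 kg m⁻⁴
  125–220 m: Δρ/Δz = 2.604/95 = 0.027 kg m⁻⁴
  220–240 m: Δρ/Δz = 0.153/20 = 7.6 × 10⁻³ kg m⁻⁴
The largest gradient is in the 125–220 m interval — the pycnocline.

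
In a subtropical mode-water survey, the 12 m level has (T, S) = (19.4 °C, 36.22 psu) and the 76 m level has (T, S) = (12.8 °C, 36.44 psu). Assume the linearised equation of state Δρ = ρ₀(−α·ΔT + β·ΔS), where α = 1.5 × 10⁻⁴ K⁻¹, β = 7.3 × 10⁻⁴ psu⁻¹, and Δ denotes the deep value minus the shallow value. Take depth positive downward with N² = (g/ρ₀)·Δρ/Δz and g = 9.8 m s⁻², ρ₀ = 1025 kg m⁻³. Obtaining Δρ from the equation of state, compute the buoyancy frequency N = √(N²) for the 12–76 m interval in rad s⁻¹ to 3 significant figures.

ΔT = -6.6 K, ΔS = +0.22 psu (deep − shallow).
Δρ/ρ₀ = −αΔT + βΔS = 9.90 × 10⁻⁴ + 1.606 × 10⁻⁴ = 1.1506 × 10⁻³, so Δρ ≈ 1.179 kg m⁻³.
N² = (g/ρ₀)·Δρ/Δz = g·(Δρ/ρ₀)/Δz = 9.8 × 1.1506 × 10⁻³ / 64 = 1.7619 × 10⁻⁴ s⁻².
N = √(1.7619 × 10⁻⁴) = 0.013274 rad s⁻¹ ≈ 0.0133 rad s⁻¹.

0.0133 rad s⁻¹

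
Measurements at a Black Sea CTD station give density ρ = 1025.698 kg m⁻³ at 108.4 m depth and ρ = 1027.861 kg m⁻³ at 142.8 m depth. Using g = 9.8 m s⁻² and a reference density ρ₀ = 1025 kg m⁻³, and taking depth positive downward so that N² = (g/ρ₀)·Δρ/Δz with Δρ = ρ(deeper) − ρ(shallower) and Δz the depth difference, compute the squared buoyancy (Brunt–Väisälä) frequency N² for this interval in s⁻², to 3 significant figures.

6.01 × 10⁻⁴ s⁻²

Δρ = 1027.861 − 1025.698 = 2.163 kg m⁻³ over Δz = 142.8 − 108.4 = 34.4 m.
N² = (9.8/1025) × (2.163/34.4) = 6.0117 × 10⁻⁴ s⁻² ≈ 6.01 × 10⁻⁴ s⁻².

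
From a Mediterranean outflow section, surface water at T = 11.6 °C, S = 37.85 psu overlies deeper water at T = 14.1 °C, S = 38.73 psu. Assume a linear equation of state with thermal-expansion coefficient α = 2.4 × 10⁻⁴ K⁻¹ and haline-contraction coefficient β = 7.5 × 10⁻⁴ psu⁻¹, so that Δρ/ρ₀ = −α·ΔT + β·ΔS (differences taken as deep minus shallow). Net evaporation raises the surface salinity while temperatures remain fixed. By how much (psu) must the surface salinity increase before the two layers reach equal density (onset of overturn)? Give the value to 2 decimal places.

Neutral buoyancy requires −α(T_deep − T_surf) + β(S_deep − S_surf′) = 0.
S_surf′ = S_deep − (α/β)·ΔT = 38.73 − (2.4 × 10⁻⁴/7.5 × 10⁻⁴)·(+2.5) = 37.9300 psu.
Increase required: 37.9300 − 37.85 = 0.0800 psu.

0.08 psu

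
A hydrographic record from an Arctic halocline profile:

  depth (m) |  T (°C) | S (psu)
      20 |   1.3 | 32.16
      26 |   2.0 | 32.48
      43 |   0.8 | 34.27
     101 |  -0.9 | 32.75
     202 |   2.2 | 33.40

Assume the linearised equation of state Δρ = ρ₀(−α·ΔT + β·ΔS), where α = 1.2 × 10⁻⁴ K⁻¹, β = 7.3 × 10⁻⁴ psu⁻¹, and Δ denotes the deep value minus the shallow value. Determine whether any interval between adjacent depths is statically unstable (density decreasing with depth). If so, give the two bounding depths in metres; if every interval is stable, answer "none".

Evaluate Δρ/ρ₀ = −αΔT + βΔS across each adjacent pair:
  20–26 m: −αΔT+βΔS = −(1.2 × 10⁻⁴)(+0.7)+(7.3 × 10⁻⁴)(+0.32) = 1.5 × 10⁻⁴ → stable
  26–43 m: −αΔT+βΔS = −(1.2 × 10⁻⁴)(-1.2)+(7.3 × 10⁻⁴)(+1.79) = 1.5 × 10⁻³ → stable
  43–101 m: −αΔT+βΔS = −(1.2 × 10⁻⁴)(-1.7)+(7.3 × 10⁻⁴)(-1.52) = -9.1 × 10⁻⁴ → UNSTABLE
  101–202 m: −αΔT+βΔS = −(1.2 × 10⁻⁴)(+3.1)+(7.3 × 10⁻⁴)(+0.65) = 1.0 × 10⁻⁴ → stable
The 43–101 m interval has Δρ < 0: lighter water underlies denser water.

43–101 m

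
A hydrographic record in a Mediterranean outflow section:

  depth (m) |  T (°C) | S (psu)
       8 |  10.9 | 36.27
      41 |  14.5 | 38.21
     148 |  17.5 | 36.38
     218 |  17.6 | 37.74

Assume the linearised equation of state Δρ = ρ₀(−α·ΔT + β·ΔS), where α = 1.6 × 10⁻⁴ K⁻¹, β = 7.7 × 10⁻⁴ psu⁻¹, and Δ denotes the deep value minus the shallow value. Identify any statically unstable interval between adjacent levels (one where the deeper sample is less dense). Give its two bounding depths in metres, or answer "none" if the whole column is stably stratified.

Evaluate Δρ/ρ₀ = −αΔT + βΔS across each adjacent pair:
  8–41 m: −αΔT+βΔS = −(1.6 × 10⁻⁴)(+3.6)+(7.7 × 10⁻⁴)(+1.94) = 9.2 × 10⁻⁴ → stable
  41–148 m: −αΔT+βΔS = −(1.6 × 10⁻⁴)(+3.0)+(7.7 × 10⁻⁴)(-1.83) = -1.9 × 10⁻³ → UNSTABLE
  148–218 m: −αΔT+βΔS = −(1.6 × 10⁻⁴)(+0.1)+(7.7 × 10⁻⁴)(+1.36) = 1.0 × 10⁻³ → stable
The 41–148 m interval has Δρ < 0: lighter water underlies denser water.

41–148 m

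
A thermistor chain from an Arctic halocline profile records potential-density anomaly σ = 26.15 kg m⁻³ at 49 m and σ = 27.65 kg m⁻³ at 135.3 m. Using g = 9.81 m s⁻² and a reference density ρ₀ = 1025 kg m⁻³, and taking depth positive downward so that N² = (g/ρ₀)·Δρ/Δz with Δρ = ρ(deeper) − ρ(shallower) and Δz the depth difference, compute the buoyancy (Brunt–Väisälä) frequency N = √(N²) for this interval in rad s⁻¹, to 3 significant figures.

0.0129 rad s⁻¹

Δρ = 1027.65 − 1026.15 = 1.50 kg m⁻³ over Δz = 135.3 − 49 = 86.3 m.
N² = (9.81/1025) × (1.50/86.3) = 1.6635 × 10⁻⁴ s⁻².
N = √(1.6635 × 10⁻⁴) = 0.012898 rad s⁻¹ ≈ 0.0129 rad s⁻¹.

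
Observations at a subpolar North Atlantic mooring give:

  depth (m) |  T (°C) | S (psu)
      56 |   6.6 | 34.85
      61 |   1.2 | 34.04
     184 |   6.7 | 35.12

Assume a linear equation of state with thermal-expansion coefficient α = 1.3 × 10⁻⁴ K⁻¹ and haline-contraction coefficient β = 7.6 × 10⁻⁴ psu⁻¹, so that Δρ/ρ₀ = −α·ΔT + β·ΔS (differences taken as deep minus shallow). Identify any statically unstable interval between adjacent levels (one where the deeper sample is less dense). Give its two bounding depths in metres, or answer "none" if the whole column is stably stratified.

Evaluate Δρ/ρ₀ = −αΔT + βΔS across each adjacent pair:
  56–61 m: −αΔT+βΔS = −(1.3 × 10⁻⁴)(-5.4)+(7.6 × 10⁻⁴)(-0.81) = 8.6 × 10⁻⁵ → stable
  61–184 m: −αΔT+βΔS = −(1.3 × 10⁻⁴)(+5.5)+(7.6 × 10⁻⁴)(+1.08) = 1.1 × 10⁻⁴ → stable
Every interval has Δρ > 0: the column is stably stratified throughout.

none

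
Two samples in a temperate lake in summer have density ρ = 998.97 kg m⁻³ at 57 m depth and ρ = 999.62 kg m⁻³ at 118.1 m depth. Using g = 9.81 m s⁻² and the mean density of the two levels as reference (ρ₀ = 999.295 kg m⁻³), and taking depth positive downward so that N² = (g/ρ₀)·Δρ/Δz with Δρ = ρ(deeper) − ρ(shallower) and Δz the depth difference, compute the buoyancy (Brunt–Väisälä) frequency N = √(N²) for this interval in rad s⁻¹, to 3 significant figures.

Δρ = 999.62 − 998.97 = 0.65 kg m⁻³ over Δz = 118.1 − 57 = 61.1 m.
N² = (9.81/999.295) × (0.65/61.1) = 1.0444 × 10⁻⁴ s⁻².
N = √(1.0444 × 10⁻⁴) = 0.010220 rad s⁻¹ ≈ 0.0102 rad s⁻¹.

0.0102 rad s⁻¹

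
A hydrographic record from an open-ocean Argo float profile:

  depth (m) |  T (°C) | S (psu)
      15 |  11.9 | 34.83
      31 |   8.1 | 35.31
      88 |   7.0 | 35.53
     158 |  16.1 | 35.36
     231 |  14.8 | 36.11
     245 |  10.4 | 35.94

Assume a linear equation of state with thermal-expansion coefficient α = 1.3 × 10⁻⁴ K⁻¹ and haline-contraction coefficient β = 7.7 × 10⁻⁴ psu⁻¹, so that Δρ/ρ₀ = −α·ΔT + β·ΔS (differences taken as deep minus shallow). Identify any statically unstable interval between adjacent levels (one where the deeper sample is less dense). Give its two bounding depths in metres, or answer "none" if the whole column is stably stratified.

Evaluate Δρ/ρ₀ = −αΔT + βΔS across each adjacent pair:
  15–31 m: −αΔT+βΔS = −(1.3 × 10⁻⁴)(-3.8)+(7.7 × 10⁻⁴)(+0.48) = 8.6 × 10⁻⁴ → stable
  31–88 m: −αΔT+βΔS = −(1.3 × 10⁻⁴)(-1.1)+(7.7 × 10⁻⁴)(+0.22) = 3.1 × 10⁻⁴ → stable
  88–158 m: −αΔT+βΔS = −(1.3 × 10⁻⁴)(+9.1)+(7.7 × 10⁻⁴)(-0.17) = -1.3 × 10⁻³ → UNSTABLE
  158–231 m: −αΔT+βΔS = −(1.3 × 10⁻⁴)(-1.3)+(7.7 × 10⁻⁴)(+0.75) = 7.5 × 10⁻⁴ → stable
  231–245 m: −αΔT+βΔS = −(1.3 × 10⁻⁴)(-4.4)+(7.7 × 10⁻⁴)(-0.17) = 4.4 × 10⁻⁴ → stable
The 88–158 m interval has Δρ < 0: lighter water underlies denser water.

88–158 m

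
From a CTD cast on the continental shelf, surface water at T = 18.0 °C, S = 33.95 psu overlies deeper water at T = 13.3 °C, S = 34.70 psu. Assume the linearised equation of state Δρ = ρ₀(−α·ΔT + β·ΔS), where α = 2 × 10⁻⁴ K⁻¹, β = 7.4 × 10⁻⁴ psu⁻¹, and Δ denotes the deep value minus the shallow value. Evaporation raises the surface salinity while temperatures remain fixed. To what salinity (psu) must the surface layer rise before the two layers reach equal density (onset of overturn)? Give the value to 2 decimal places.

35.97 psu

Neutral buoyancy requires −α(T_deep − T_surf) + β(S_deep − S_surf′) = 0.
S_surf′ = S_deep − (α/β)·ΔT = 34.70 − (2 × 10⁻⁴/7.4 × 10⁻⁴)·(-4.7) = 35.9703 psu.
Increase required: 35.9703 − 33.95 = 2.0203 psu.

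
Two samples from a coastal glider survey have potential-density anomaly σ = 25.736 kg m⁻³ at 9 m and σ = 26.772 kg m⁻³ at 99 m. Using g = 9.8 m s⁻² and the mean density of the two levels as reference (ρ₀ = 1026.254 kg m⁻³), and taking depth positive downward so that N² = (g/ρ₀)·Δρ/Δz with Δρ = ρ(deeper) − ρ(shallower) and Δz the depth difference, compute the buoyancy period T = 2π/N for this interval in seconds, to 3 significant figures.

Δρ = 1026.772 − 1025.736 = 1.036 kg m⁻³ over Δz = 99 − 9 = 90 m.
N² = (9.8/1026.254) × (1.036/90) = 1.0992 × 10⁻⁴ s⁻².
N = √(1.0992 × 10⁻⁴) = 0.010484 rad s⁻¹, so T = 2π/N = 599.31 s ≈ 599 s.

599 s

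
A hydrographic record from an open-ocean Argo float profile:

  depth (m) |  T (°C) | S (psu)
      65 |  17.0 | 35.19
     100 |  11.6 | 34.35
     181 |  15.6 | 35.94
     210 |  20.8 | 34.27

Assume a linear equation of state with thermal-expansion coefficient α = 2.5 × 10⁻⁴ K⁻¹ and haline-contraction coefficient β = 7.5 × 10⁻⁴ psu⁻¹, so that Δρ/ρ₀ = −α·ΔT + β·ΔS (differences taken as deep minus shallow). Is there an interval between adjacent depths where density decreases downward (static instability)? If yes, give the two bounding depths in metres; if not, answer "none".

Evaluate Δρ/ρ₀ = −αΔT + βΔS across each adjacent pair:
  65–100 m: −αΔT+βΔS = −(2.5 × 10⁻⁴)(-5.4)+(7.5 × 10⁻⁴)(-0.84) = 7.2 × 10⁻⁴ → stable
  100–181 m: −αΔT+βΔS = −(2.5 × 10⁻⁴)(+4.0)+(7.5 × 10⁻⁴)(+1.59) = 1.9 × 10⁻⁴ → stable
  181–210 m: −αΔT+βΔS = −(2.5 × 10⁻⁴)(+5.2)+(7.5 × 10⁻⁴)(-1.67) = -2.6 × 10⁻³ → UNSTABLE
The 181–210 m interval has Δρ < 0: lighter water underlies denser water.

181–210 m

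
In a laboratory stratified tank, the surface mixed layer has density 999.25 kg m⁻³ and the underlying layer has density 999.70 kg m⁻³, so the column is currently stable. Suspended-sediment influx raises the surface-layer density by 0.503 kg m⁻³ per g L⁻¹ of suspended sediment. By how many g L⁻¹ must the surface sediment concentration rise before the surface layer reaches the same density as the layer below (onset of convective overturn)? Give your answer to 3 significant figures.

Density deficit of the surface layer: 999.70 − 999.25 = 0.45 kg m⁻³.
Required change = 0.45 / 0.503 = 0.895 g L⁻¹.

0.895 g L⁻¹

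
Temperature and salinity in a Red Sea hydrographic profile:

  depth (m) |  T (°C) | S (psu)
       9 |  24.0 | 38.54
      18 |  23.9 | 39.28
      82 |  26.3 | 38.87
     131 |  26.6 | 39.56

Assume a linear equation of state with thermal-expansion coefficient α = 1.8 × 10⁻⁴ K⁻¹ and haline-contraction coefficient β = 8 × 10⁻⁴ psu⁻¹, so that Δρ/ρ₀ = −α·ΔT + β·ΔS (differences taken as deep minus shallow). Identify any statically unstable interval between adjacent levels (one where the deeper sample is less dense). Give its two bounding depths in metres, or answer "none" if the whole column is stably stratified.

18–82 m

Evaluate Δρ/ρ₀ = −αΔT + βΔS across each adjacent pair:
  9–18 m: −αΔT+βΔS = −(1.8 × 10⁻⁴)(-0.1)+(8 × 10⁻⁴)(+0.74) = 6.1 × 10⁻⁴ → stable
  18–82 m: −αΔT+βΔS = −(1.8 × 10⁻⁴)(+2.4)+(8 × 10⁻⁴)(-0.41) = -7.6 × 10⁻⁴ → UNSTABLE
  82–131 m: −αΔT+βΔS = −(1.8 × 10⁻⁴)(+0.3)+(8 × 10⁻⁴)(+0.69) = 5.0 × 10⁻⁴ → stable
The 18–82 m interval has Δρ < 0: lighter water underlies denser water.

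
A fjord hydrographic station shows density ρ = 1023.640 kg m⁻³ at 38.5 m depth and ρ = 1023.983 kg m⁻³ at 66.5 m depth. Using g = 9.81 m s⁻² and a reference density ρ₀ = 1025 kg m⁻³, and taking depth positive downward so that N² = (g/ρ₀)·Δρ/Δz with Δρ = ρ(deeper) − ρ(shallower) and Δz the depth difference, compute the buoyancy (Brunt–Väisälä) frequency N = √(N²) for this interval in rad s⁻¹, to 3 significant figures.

0.0108 rad s⁻¹

Δρ = 1023.983 − 1023.640 = 0.343 kg m⁻³ over Δz = 66.5 − 38.5 = 28 m.
N² = (9.81/1025) × (0.343/28) = 1.1724 × 10⁻⁴ s⁻².
N = √(1.1724 × 10⁻⁴) = 0.010828 rad s⁻¹ ≈ 0.0108 rad s⁻¹.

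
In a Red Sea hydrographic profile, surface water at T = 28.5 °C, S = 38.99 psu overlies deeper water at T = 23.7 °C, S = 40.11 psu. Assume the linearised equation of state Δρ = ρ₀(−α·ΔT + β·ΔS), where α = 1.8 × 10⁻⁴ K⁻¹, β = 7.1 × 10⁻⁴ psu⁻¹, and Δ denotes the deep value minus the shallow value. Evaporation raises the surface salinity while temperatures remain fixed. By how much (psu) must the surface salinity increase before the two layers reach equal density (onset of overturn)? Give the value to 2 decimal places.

2.34 psu

Neutral buoyancy requires −α(T_deep − T_surf) + β(S_deep − S_surf′) = 0.
S_surf′ = S_deep − (α/β)·ΔT = 40.11 − (1.8 × 10⁻⁴/7.1 × 10⁻⁴)·(-4.8) = 41.3269 psu.
Increase required: 41.3269 − 38.99 = 2.3369 psu.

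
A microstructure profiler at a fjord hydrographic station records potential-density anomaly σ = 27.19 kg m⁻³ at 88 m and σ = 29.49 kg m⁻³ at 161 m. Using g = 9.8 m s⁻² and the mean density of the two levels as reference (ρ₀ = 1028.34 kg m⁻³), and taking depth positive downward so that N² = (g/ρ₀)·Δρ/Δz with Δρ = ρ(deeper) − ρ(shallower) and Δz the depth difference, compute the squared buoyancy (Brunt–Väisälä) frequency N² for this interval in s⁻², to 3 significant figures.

3.00 × 10⁻⁴ s⁻²

Δρ = 1029.49 − 1027.19 = 2.30 kg m⁻³ over Δz = 161 − 88 = 73 m.
N² = (9.8/1028.34) × (2.30/73) = 3.0026 × 10⁻⁴ s⁻² ≈ 3.00 × 10⁻⁴ s⁻².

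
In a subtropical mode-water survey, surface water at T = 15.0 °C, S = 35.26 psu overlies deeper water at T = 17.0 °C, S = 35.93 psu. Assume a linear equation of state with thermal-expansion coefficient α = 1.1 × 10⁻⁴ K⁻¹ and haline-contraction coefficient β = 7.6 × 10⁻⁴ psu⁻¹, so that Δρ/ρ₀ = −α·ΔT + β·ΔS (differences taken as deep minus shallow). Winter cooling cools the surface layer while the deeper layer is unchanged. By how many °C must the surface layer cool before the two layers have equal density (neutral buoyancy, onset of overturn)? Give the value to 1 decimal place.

Neutral buoyancy requires Δρ = 0, i.e. −α(T_deep − T_surf′) + β(S_deep − S_surf) = 0.
T_surf′ = T_deep − (β/α)·ΔS = 17.0 − (7.6 × 10⁻⁴/1.1 × 10⁻⁴)·(+0.67) = 12.371 °C.
Cooling required: 15.0 − (12.371) = 2.629 °C.

2.6 °C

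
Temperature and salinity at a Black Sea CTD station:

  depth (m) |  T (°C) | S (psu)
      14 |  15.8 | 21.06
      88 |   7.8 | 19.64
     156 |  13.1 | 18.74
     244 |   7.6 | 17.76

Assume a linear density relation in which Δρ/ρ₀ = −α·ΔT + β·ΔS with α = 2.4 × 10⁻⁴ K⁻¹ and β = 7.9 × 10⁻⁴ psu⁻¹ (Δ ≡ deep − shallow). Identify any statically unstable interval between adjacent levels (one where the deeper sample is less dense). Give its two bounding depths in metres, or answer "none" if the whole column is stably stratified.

88–156 m

Evaluate Δρ/ρ₀ = −αΔT + βΔS across each adjacent pair:
  14–88 m: −αΔT+βΔS = −(2.4 × 10⁻⁴)(-8.0)+(7.9 × 10⁻⁴)(-1.42) = 8.0 × 10⁻⁴ → stable
  88–156 m: −αΔT+βΔS = −(2.4 × 10⁻⁴)(+5.3)+(7.9 × 10⁻⁴)(-0.90) = -2.0 × 10⁻³ → UNSTABLE
  156–244 m: −αΔT+βΔS = −(2.4 × 10⁻⁴)(-5.5)+(7.9 × 10⁻⁴)(-0.98) = 5.5 × 10⁻⁴ → stable
The 88–156 m interval has Δρ < 0: lighter water underlies denser water.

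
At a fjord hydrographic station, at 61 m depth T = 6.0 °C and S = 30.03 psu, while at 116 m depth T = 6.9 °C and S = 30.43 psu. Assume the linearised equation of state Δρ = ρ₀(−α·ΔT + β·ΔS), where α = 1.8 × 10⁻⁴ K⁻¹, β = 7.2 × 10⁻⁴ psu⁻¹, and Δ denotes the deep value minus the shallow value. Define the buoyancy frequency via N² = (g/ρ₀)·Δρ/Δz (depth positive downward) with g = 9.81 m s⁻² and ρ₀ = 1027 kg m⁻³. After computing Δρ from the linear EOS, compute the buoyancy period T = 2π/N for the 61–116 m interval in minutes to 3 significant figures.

22.1 min

ΔT = +0.9 K, ΔS = +0.40 psu (deep − shallow).
Δρ/ρ₀ = −αΔT + βΔS = -1.62 × 10⁻⁴ + 2.88 × 10⁻⁴ = 1.26 × 10⁻⁴, so Δρ ≈ 0.1294 kg m⁻³.
N² = (g/ρ₀)·Δρ/Δz = g·(Δρ/ρ₀)/Δz = 9.81 × 1.26 × 10⁻⁴ / 55 = 2.2474 × 10⁻⁵ s⁻².
N = √(2.2474 × 10⁻⁵) = 4.7407 × 10⁻³ rad s⁻¹ → T = 2π/N = 1.3254 × 10³ s = 22.090 min ≈ 22.1 min.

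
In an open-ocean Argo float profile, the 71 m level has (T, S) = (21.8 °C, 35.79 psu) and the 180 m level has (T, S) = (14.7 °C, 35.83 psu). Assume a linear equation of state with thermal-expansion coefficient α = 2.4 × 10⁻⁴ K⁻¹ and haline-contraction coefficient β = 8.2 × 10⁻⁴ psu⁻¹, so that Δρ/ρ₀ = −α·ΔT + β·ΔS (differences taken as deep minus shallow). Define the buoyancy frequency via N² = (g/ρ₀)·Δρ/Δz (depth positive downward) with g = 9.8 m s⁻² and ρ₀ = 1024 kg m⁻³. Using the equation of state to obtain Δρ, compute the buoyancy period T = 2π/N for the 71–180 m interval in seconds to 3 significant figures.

503 s

ΔT = -7.1 K, ΔS = +0.04 psu (deep − shallow).
Δρ/ρ₀ = −αΔT + βΔS = 1.704 × 10⁻³ + 3.28 × 10⁻⁵ = 1.7368 × 10⁻³, so Δρ ≈ 1.778 kg m⁻³.
N² = (g/ρ₀)·Δρ/Δz = g·(Δρ/ρ₀)/Δz = 9.8 × 1.7368 × 10⁻³ / 109 = 1.5615 × 10⁻⁴ s⁻².
N = √(1.5615 × 10⁻⁴) = 0.012496 rad s⁻¹ → T = 2π/N = 502.82 s ≈ 503 s.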